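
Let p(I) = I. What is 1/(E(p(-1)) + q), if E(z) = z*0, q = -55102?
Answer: -1/55102 ≈ -1.8148e-5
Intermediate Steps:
E(z) = 0
1/(E(p(-1)) + q) = 1/(0 - 55102) = 1/(-55102) = -1/55102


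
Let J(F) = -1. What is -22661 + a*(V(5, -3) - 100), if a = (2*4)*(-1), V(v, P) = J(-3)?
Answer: -21853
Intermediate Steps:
V(v, P) = -1
a = -8 (a = 8*(-1) = -8)
-22661 + a*(V(5, -3) - 100) = -22661 - 8*(-1 - 100) = -22661 - 8*(-101) = -22661 + 808 = -21853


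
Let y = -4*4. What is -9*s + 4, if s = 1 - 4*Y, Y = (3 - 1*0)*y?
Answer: -1733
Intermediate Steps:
y = -16
Y = -48 (Y = (3 - 1*0)*(-16) = (3 + 0)*(-16) = 3*(-16) = -48)
s = 193 (s = 1 - 4*(-48) = 1 + 192 = 193)
-9*s + 4 = -9*193 + 4 = -1737 + 4 = -1733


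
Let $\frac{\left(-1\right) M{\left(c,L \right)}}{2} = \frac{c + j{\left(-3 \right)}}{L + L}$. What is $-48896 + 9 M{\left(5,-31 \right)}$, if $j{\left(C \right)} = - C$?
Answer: $- \frac{1515704}{31} \approx -48894.0$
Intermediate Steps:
$M{\left(c,L \right)} = - \frac{3 + c}{L}$ ($M{\left(c,L \right)} = - 2 \frac{c - -3}{L + L} = - 2 \frac{c + 3}{2 L} = - 2 \left(3 + c\right) \frac{1}{2 L} = - 2 \frac{3 + c}{2 L} = - \frac{3 + c}{L}$)
$-48896 + 9 M{\left(5,-31 \right)} = -48896 + 9 \frac{-3 - 5}{-31} = -48896 + 9 \left(- \frac{-3 - 5}{31}\right) = -48896 + 9 \left(\left(- \frac{1}{31}\right) \left(-8\right)\right) = -48896 + 9 \cdot \frac{8}{31} = -48896 + \frac{72}{31} = - \frac{1515704}{31}$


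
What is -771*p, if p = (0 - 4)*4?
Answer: 12336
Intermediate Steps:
p = -16 (p = -4*4 = -16)
-771*p = -771*(-16) = 12336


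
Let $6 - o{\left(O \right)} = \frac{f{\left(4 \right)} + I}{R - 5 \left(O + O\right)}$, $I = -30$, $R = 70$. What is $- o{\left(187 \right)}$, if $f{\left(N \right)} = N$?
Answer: $- \frac{5387}{900} \approx -5.9856$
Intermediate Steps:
$o{\left(O \right)} = 6 + \frac{26}{70 - 10 O}$ ($o{\left(O \right)} = 6 - \frac{4 - 30}{70 - 5 \left(O + O\right)} = 6 - - \frac{26}{70 - 5 \cdot 2 O} = 6 - - \frac{26}{70 - 10 O} = 6 + \frac{26}{70 - 10 O}$)
$- o{\left(187 \right)} = - \frac{-223 + 30 \cdot 187}{5 \left(-7 + 187\right)} = - \frac{-223 + 5610}{5 \cdot 180} = - \frac{5387}{5 \cdot 180} = \left(-1\right) \frac{5387}{900} = - \frac{5387}{900}$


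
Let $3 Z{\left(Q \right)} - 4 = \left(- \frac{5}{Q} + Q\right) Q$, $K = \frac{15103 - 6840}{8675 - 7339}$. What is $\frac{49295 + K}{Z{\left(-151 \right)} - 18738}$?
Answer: $- \frac{65866383}{14880368} \approx -4.4264$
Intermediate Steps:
$K = \frac{8263}{1336} \approx 6.1849$
$Z{\left(Q \right)} = \frac{4}{3} + \frac{Q \left(Q - \frac{5}{Q}\right)}{3}$ ($Z{\left(Q \right)} = \frac{4}{3} + \frac{\left(- \frac{5}{Q} + Q\right) Q}{3} = \frac{4}{3} + \frac{\left(Q - \frac{5}{Q}\right) Q}{3} = \frac{4}{3} + \frac{Q \left(Q - \frac{5}{Q}\right)}{3}$)
$\frac{49295 + K}{Z{\left(-151 \right)} - 18738} = \frac{49295 + \frac{8263}{1336}}{\left(- \frac{1}{3} + \frac{\left(-151\right)^{2}}{3}\right) - 18738} = \frac{65866383}{1336 \left(\left(- \frac{1}{3} + \frac{1}{3} \cdot 22801\right) + \left(-23966 + 5228\right)\right)} = \frac{65866383}{1336 \left(\left(- \frac{1}{3} + \frac{22801}{3}\right) - 18738\right)} = \frac{65866383}{1336 \left(7600 - 18738\right)} = \frac{65866383}{1336 \left(-11138\right)} = \frac{65866383}{1336} \left(- \frac{1}{11138}\right) = - \frac{65866383}{14880368}$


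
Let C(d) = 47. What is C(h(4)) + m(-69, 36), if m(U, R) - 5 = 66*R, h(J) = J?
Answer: 2428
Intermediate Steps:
m(U, R) = 5 + 66*R
C(h(4)) + m(-69, 36) = 47 + (5 + 66*36) = 47 + (5 + 2376) = 47 + 2381 = 2428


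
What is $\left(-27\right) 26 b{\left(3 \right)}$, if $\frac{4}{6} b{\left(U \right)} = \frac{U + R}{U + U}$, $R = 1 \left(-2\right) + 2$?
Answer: $- \frac{1053}{2} \approx -526.5$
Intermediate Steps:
$R = 0$ ($R = -2 + 2 = 0$)
$b{\left(U \right)} = \frac{3}{4}$ ($b{\left(U \right)} = \frac{3 \frac{U + 0}{U + U}}{2} = \frac{3 \frac{U}{2 U}}{2} = \frac{3 U \frac{1}{2 U}}{2} = \frac{3}{2} \cdot \frac{1}{2} = \frac{3}{4}$)
$\left(-27\right) 26 b{\left(3 \right)} = \left(-27\right) 26 \cdot \frac{3}{4} = \left(-702\right) \frac{3}{4} = - \frac{1053}{2}$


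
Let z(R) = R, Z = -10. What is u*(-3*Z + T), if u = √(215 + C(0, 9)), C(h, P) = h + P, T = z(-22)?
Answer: 32*√14 ≈ 119.73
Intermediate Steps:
T = -22
C(h, P) = P + h
u = 4*√14 (u = √(215 + (9 + 0)) = √(215 + 9) = √224 = 4*√14 ≈ 14.967)
u*(-3*Z + T) = (4*√14)*(-3*(-10) - 22) = (4*√14)*(30 - 22) = (4*√14)*8 = 32*√14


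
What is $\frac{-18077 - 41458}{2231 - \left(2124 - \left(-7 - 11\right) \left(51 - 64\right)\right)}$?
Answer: $- \frac{59535}{341} \approx -174.59$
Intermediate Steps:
$\frac{-18077 - 41458}{2231 - \left(2124 - \left(-7 - 11\right) \left(51 - 64\right)\right)} = - \frac{59535}{2231 - 1890} = - \frac{59535}{341}$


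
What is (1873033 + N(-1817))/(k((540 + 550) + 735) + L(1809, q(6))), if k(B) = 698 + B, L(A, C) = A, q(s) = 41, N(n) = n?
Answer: 467804/1083 ≈ 431.95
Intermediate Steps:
(1873033 + N(-1817))/(k((540 + 550) + 735) + L(1809, q(6))) = (1873033 - 1817)/((698 + ((540 + 550) + 735)) + 1809) = 1871216/((698 + (1090 + 735)) + 1809) = 1871216/((698 + 1825) + 1809) = 1871216/(2523 + 1809) = 1871216/4332 = 1871216*(1/4332) = 467804/1083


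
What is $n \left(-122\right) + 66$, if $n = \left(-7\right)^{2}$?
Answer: $-5912$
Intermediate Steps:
$n = 49$
$n \left(-122\right) + 66 = 49 \left(-122\right) + 66 = -5978 + 66 = -5912$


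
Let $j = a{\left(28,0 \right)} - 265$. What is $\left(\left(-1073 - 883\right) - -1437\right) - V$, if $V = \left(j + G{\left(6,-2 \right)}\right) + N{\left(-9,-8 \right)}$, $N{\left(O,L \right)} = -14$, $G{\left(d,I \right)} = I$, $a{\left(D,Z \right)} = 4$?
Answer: $-242$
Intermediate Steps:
$j = -261$ ($j = 4 - 265 = -261$)
$V = -277$ ($V = \left(-261 - 2\right) - 14 = -263 - 14 = -277$)
$\left(\left(-1073 - 883\right) - -1437\right) - V = \left(\left(-1073 - 883\right) - -1437\right) - -277 = \left(-1956 + 1437\right) + 277 = -519 + 277 = -242$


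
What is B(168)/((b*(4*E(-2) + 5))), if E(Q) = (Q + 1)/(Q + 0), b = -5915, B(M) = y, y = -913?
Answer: 913/41405 ≈ 0.022050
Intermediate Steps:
B(M) = -913
E(Q) = (1 + Q)/Q
B(168)/((b*(4*E(-2) + 5))) = -913*(-1/(5915*(4*((1 - 2)/(-2)) + 5))) = -913*(-1/(5915*(4*(-½*(-1)) + 5))) = -913*(-1/(5915*(4*(½) + 5))) = -913*(-1/(5915*(2 + 5))) = -913/((-5915*7)) = -913/(-41405) = -913*(-1/41405) = 913/41405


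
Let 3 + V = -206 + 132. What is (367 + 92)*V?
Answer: -35343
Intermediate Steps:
V = -77 (V = -3 + (-206 + 132) = -3 - 74 = -77)
(367 + 92)*V = (367 + 92)*(-77) = 459*(-77) = -35343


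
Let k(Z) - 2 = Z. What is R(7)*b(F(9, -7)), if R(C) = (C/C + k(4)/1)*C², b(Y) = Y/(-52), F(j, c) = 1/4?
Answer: -343/208 ≈ -1.6490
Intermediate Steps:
F(j, c) = ¼
k(Z) = 2 + Z
b(Y) = -Y/52 (b(Y) = Y*(-1/52) = -Y/52)
R(C) = 7*C² (R(C) = (C/C + (2 + 4)/1)*C² = (1 + 6*1)*C² = (1 + 6)*C² = 7*C²)
R(7)*b(F(9, -7)) = (7*7²)*(-1/52*¼) = (7*49)*(-1/208) = 343*(-1/208) = -343/208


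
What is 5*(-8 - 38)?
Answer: -230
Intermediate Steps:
5*(-8 - 38) = 5*(-46) = -230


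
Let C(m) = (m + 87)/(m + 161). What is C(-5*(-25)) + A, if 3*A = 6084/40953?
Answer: 140334/177463 ≈ 0.79078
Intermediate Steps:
A = 676/13651 (A = (6084/40953)/3 = (6084*(1/40953))/3 = (⅓)*(2028/13651) = 676/13651 ≈ 0.049520)
C(m) = (87 + m)/(161 + m)
C(-5*(-25)) + A = (87 - 5*(-25))/(161 - 5*(-25)) + 676/13651 = (87 + 125)/(161 + 125) + 676/13651 = 212/286 + 676/13651 = (1/286)*212 + 676/13651 = 106/143 + 676/13651 = 140334/177463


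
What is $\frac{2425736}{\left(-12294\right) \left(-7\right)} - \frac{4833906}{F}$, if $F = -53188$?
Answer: $\frac{136254082229}{1144313226} \approx 119.07$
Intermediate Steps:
$\frac{2425736}{\left(-12294\right) \left(-7\right)} - \frac{4833906}{F} = \frac{2425736}{\left(-12294\right) \left(-7\right)} - \frac{4833906}{-53188} = \frac{2425736}{86058} - - \frac{2416953}{26594} = 2425736 \cdot \frac{1}{86058} + \frac{2416953}{26594} = \frac{1212868}{43029} + \frac{2416953}{26594} = \frac{136254082229}{1144313226}$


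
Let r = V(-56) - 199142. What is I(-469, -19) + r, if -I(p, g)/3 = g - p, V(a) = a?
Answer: -200548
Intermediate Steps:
I(p, g) = -3*g + 3*p (I(p, g) = -3*(g - p) = -3*g + 3*p)
r = -199198 (r = -56 - 199142 = -199198)
I(-469, -19) + r = (-3*(-19) + 3*(-469)) - 199198 = (57 - 1407) - 199198 = -1350 - 199198 = -200548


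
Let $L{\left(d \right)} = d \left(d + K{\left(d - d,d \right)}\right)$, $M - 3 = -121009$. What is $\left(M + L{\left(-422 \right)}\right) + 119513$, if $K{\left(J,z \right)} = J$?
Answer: $176591$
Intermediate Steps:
$M = -121006$ ($M = 3 - 121009 = -121006$)
$L{\left(d \right)} = d^{2}$ ($L{\left(d \right)} = d \left(d + \left(d - d\right)\right) = d \left(d + 0\right) = d d = d^{2}$)
$\left(M + L{\left(-422 \right)}\right) + 119513 = \left(-121006 + \left(-422\right)^{2}\right) + 119513 = \left(-121006 + 178084\right) + 119513 = 57078 + 119513 = 176591$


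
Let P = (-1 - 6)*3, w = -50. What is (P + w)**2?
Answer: 5041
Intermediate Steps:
P = -21 (P = -7*3 = -21)
(P + w)**2 = (-21 - 50)**2 = (-71)**2 = 5041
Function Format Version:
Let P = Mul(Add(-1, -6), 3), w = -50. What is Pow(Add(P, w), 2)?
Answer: 5041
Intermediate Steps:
P = -21 (P = Mul(-7, 3) = -21)
Pow(Add(P, w), 2) = Pow(Add(-21, -50), 2) = Pow(-71, 2) = 5041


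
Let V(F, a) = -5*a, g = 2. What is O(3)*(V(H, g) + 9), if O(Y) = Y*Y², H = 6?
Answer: -27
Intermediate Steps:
O(Y) = Y³
O(3)*(V(H, g) + 9) = 3³*(-5*2 + 9) = 27*(-10 + 9) = 27*(-1) = -27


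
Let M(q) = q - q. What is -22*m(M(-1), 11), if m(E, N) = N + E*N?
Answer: -242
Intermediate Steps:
M(q) = 0
-22*m(M(-1), 11) = -242*(1 + 0) = -242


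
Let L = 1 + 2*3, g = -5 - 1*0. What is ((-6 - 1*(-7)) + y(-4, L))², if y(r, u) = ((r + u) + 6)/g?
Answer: 16/25 ≈ 0.64000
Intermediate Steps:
g = -5 (g = -5 + 0 = -5)
L = 7 (L = 1 + 6 = 7)
y(r, u) = -6/5 - r/5 - u/5 (y(r, u) = ((r + u) + 6)/(-5) = (6 + r + u)*(-⅕) = -6/5 - r/5 - u/5)
((-6 - 1*(-7)) + y(-4, L))² = ((-6 - 1*(-7)) + (-6/5 - ⅕*(-4) - ⅕*7))² = ((-6 + 7) + (-6/5 + ⅘ - 7/5))² = (1 - 9/5)² = (-⅘)² = 16/25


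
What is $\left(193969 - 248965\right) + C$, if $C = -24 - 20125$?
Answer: $-75145$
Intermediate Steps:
$C = -20149$ ($C = -24 - 20125 = -20149$)
$\left(193969 - 248965\right) + C = \left(193969 - 248965\right) - 20149 = -54996 - 20149 = -75145$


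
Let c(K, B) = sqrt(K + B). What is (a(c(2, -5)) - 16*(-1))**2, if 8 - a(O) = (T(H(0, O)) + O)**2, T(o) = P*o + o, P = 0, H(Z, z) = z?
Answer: 1296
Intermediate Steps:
c(K, B) = sqrt(B + K)
T(o) = o (T(o) = 0*o + o = 0 + o = o)
a(O) = 8 - 4*O**2 (a(O) = 8 - (O + O)**2 = 8 - (2*O)**2 = 8 - 4*O**2)
(a(c(2, -5)) - 16*(-1))**2 = ((8 - 4*(sqrt(-5 + 2))**2) - 16*(-1))**2 = ((8 - 4*(sqrt(-3))**2) + 16)**2 = ((8 - 4*(I*sqrt(3))**2) + 16)**2 = ((8 - 4*(-3)) + 16)**2 = ((8 + 12) + 16)**2 = (20 + 16)**2 = 36**2 = 1296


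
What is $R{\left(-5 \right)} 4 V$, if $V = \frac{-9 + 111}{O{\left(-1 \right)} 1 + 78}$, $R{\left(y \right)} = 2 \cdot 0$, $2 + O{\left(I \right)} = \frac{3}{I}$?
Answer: $0$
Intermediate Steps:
$O{\left(I \right)} = -2 + \frac{3}{I}$
$R{\left(y \right)} = 0$
$V = \frac{102}{73}$ ($V = \frac{-9 + 111}{\left(-2 + \frac{3}{-1}\right) 1 + 78} = \frac{102}{\left(-2 + 3 \left(-1\right)\right) 1 + 78} = \frac{102}{\left(-2 - 3\right) 1 + 78} = \frac{102}{\left(-5\right) 1 + 78} = \frac{102}{-5 + 78} = \frac{102}{73} \approx 1.3973$)
$R{\left(-5 \right)} 4 V = 0 \cdot 4 \cdot \frac{102}{73} = 0 \cdot \frac{408}{73} = 0$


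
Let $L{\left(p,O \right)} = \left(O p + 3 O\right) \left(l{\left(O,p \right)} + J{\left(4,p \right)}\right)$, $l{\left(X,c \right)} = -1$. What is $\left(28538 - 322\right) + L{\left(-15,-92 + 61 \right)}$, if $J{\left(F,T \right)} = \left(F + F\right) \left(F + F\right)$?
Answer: $51652$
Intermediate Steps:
$J{\left(F,T \right)} = 4 F^{2}$ ($J{\left(F,T \right)} = 2 F 2 F = 4 F^{2}$)
$L{\left(p,O \right)} = 189 O + 63 O p$ ($L{\left(p,O \right)} = \left(O p + 3 O\right) \left(-1 + 4 \cdot 4^{2}\right) = \left(3 O + O p\right) \left(-1 + 4 \cdot 16\right) = \left(3 O + O p\right) \left(-1 + 64\right) = \left(3 O + O p\right) 63 = 189 O + 63 O p$)
$\left(28538 - 322\right) + L{\left(-15,-92 + 61 \right)} = \left(28538 - 322\right) + 63 \left(-92 + 61\right) \left(3 - 15\right) = 28216 + 63 \left(-31\right) \left(-12\right) = 28216 + 23436 = 51652$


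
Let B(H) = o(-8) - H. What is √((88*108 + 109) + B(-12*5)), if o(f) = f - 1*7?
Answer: √9658 ≈ 98.275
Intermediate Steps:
o(f) = -7 + f (o(f) = f - 7 = -7 + f)
B(H) = -15 - H (B(H) = (-7 - 8) - H = -15 - H)
√((88*108 + 109) + B(-12*5)) = √((88*108 + 109) + (-15 - (-12)*5)) = √((9504 + 109) + (-15 - 1*(-60))) = √(9613 + (-15 + 60)) = √(9613 + 45) = √9658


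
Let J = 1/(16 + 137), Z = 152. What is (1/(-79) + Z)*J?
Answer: 12007/12087 ≈ 0.99338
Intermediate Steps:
J = 1/153 ≈ 0.0065359
(1/(-79) + Z)*J = (1/(-79) + 152)*(1/153) = (-1/79 + 152)*(1/153) = (12007/79)*(1/153) = 12007/12087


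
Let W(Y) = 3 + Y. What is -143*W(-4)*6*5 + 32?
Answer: 4322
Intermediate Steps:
-143*W(-4)*6*5 + 32 = -143*(3 - 4)*6*5 + 32 = -143*(-1*6)*5 + 32 = -(-858)*5 + 32 = -143*(-30) + 32 = 4290 + 32 = 4322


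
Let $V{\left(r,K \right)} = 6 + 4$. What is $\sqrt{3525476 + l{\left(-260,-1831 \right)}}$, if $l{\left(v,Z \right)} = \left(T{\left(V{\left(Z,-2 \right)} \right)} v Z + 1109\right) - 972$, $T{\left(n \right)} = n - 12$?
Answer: $\sqrt{2573493} \approx 1604.2$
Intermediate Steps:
$V{\left(r,K \right)} = 10$
$T{\left(n \right)} = -12 + n$ ($T{\left(n \right)} = n - 12 = -12 + n$)
$l{\left(v,Z \right)} = 137 - 2 Z v$ ($l{\left(v,Z \right)} = \left(\left(-12 + 10\right) v Z + 1109\right) - 972 = \left(- 2 v Z + 1109\right) - 972 = \left(- 2 Z v + 1109\right) - 972 = \left(1109 - 2 Z v\right) - 972 = 137 - 2 Z v$)
$\sqrt{3525476 + l{\left(-260,-1831 \right)}} = \sqrt{3525476 + \left(137 - \left(-3662\right) \left(-260\right)\right)} = \sqrt{3525476 + \left(137 - 952120\right)} = \sqrt{3525476 - 951983} = \sqrt{2573493}$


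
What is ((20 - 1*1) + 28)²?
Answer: 2209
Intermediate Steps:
((20 - 1*1) + 28)² = ((20 - 1) + 28)² = (19 + 28)² = 47² = 2209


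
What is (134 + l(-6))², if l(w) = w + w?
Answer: 14884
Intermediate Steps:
l(w) = 2*w
(134 + l(-6))² = (134 + 2*(-6))² = (134 - 12)² = 122² = 14884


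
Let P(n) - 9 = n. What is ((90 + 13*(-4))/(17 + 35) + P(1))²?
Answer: 77841/676 ≈ 115.15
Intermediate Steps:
P(n) = 9 + n
((90 + 13*(-4))/(17 + 35) + P(1))² = ((90 + 13*(-4))/(17 + 35) + (9 + 1))² = ((90 - 52)/52 + 10)² = (38*(1/52) + 10)² = (19/26 + 10)² = (279/26)² = 77841/676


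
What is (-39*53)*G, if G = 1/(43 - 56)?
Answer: 159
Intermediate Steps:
G = -1/13 (G = 1/(-13) = -1/13 ≈ -0.076923)
(-39*53)*G = -39*53*(-1/13) = -2067*(-1/13) = 159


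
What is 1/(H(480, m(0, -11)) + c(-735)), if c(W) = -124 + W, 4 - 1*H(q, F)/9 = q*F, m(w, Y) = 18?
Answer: -1/78583 ≈ -1.2725e-5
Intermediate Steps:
H(q, F) = 36 - 9*F*q (H(q, F) = 36 - 9*q*F = 36 - 9*F*q)
1/(H(480, m(0, -11)) + c(-735)) = 1/((36 - 9*18*480) + (-124 - 735)) = 1/((36 - 77760) - 859) = 1/(-77724 - 859) = 1/(-78583) = -1/78583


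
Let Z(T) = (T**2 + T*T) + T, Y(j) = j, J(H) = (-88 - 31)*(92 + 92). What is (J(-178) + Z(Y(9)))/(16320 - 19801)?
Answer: 21725/3481 ≈ 6.2410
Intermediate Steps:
J(H) = -21896 (J(H) = -119*184 = -21896)
Z(T) = T + 2*T**2 (Z(T) = (T**2 + T**2) + T = 2*T**2 + T = T + 2*T**2)
(J(-178) + Z(Y(9)))/(16320 - 19801) = (-21896 + 9*(1 + 2*9))/(16320 - 19801) = (-21896 + 9*(1 + 18))/(-3481) = (-21896 + 9*19)*(-1/3481) = (-21896 + 171)*(-1/3481) = -21725*(-1/3481) = 21725/3481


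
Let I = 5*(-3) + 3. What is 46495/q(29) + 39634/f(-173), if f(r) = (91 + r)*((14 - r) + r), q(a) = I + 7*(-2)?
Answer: -971549/533 ≈ -1822.8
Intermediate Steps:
I = -12 (I = -15 + 3 = -12)
q(a) = -26 (q(a) = -12 + 7*(-2) = -12 - 14 = -26)
f(r) = 1274 + 14*r (f(r) = (91 + r)*14 = 1274 + 14*r)
46495/q(29) + 39634/f(-173) = 46495/(-26) + 39634/(1274 + 14*(-173)) = 46495*(-1/26) + 39634/(1274 - 2422) = -46495/26 + 39634/(-1148) = -46495/26 + 39634*(-1/1148) = -46495/26 - 2831/82 = -971549/533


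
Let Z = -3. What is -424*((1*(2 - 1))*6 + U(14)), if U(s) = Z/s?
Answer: -17172/7 ≈ -2453.1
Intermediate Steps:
U(s) = -3/s
-424*((1*(2 - 1))*6 + U(14)) = -424*((1*(2 - 1))*6 - 3/14) = -424*((1*1)*6 - 3*1/14) = -424*(1*6 - 3/14) = -424*(6 - 3/14) = -424*81/14 = -17172/7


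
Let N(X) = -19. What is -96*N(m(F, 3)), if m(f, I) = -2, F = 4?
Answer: 1824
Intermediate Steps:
-96*N(m(F, 3)) = -96*(-19) = 1824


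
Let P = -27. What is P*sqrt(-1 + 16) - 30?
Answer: -30 - 27*sqrt(15) ≈ -134.57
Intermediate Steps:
P*sqrt(-1 + 16) - 30 = -27*sqrt(-1 + 16) - 30 = -27*sqrt(15) - 30 = -30 - 27*sqrt(15)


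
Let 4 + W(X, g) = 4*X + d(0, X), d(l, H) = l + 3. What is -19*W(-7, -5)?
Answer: 551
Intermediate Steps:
d(l, H) = 3 + l
W(X, g) = -1 + 4*X (W(X, g) = -4 + (4*X + (3 + 0)) = -4 + (4*X + 3) = -4 + (3 + 4*X) = -1 + 4*X)
-19*W(-7, -5) = -19*(-1 + 4*(-7)) = -19*(-1 - 28) = -19*(-29) = 551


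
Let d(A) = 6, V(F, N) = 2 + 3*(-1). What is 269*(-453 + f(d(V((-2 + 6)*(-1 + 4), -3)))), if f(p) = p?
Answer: -120243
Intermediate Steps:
V(F, N) = -1 (V(F, N) = 2 - 3 = -1)
269*(-453 + f(d(V((-2 + 6)*(-1 + 4), -3)))) = 269*(-453 + 6) = 269*(-447) = -120243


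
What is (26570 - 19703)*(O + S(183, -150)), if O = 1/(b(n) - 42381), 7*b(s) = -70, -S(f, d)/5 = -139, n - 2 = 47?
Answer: 202313796048/42391 ≈ 4.7726e+6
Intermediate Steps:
n = 49 (n = 2 + 47 = 49)
S(f, d) = 695 (S(f, d) = -5*(-139) = 695)
b(s) = -10 (b(s) = (⅐)*(-70) = -10)
O = -1/42391 (O = 1/(-10 - 42381) = 1/(-42391) = -1/42391 ≈ -2.3590e-5)
(26570 - 19703)*(O + S(183, -150)) = (26570 - 19703)*(-1/42391 + 695) = 6867*(29461744/42391) = 202313796048/42391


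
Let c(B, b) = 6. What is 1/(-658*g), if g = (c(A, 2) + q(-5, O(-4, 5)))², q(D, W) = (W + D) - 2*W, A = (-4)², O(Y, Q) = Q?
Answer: -1/10528 ≈ -9.4985e-5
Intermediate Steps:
A = 16
q(D, W) = D - W (q(D, W) = (D + W) - 2*W = D - W)
g = 16 (g = (6 + (-5 - 1*5))² = (6 + (-5 - 5))² = (6 - 10)² = (-4)² = 16)
1/(-658*g) = 1/(-658*16) = 1/(-10528) = -1/10528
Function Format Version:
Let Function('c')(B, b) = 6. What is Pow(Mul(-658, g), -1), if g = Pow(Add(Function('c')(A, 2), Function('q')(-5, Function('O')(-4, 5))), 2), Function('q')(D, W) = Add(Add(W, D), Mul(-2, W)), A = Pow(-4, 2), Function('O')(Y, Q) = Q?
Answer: Rational(-1, 10528) ≈ -9.4985e-5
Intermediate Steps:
A = 16
Function('q')(D, W) = Add(D, Mul(-1, W)) (Function('q')(D, W) = Add(Add(D, W), Mul(-2, W)) = Add(D, Mul(-1, W)))
g = 16 (g = Pow(Add(6, Add(-5, Mul(-1, 5))), 2) = Pow(Add(6, Add(-5, -5)), 2) = Pow(Add(6, -10), 2) = Pow(-4, 2) = 16)
Pow(Mul(-658, g), -1) = Pow(Mul(-658, 16), -1) = Pow(-10528, -1) = Rational(-1, 10528)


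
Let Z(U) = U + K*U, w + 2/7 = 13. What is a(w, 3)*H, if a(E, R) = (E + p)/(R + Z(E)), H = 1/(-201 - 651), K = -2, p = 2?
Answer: 103/57936 ≈ 0.0017778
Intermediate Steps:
H = -1/852 (H = 1/(-852) = -1/852 ≈ -0.0011737)
w = 89/7 (w = -2/7 + 13 = 89/7 ≈ 12.714)
Z(U) = -U (Z(U) = U - 2*U = -U)
a(E, R) = (2 + E)/(R - E) (a(E, R) = (E + 2)/(R - E) = (2 + E)/(R - E))
a(w, 3)*H = ((2 + 89/7)/(3 - 1*89/7))*(-1/852) = ((103/7)/(3 - 89/7))*(-1/852) = ((103/7)/(-68/7))*(-1/852) = -7/68*103/7*(-1/852) = -103/68*(-1/852) = 103/57936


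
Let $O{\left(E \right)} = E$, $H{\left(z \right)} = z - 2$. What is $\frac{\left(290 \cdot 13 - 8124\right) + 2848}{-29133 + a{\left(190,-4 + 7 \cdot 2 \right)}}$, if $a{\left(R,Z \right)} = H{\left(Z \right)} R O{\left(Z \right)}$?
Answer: $\frac{1506}{13933} \approx 0.10809$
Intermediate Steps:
$H{\left(z \right)} = -2 + z$
$a{\left(R,Z \right)} = R Z \left(-2 + Z\right)$ ($a{\left(R,Z \right)} = \left(-2 + Z\right) R Z = R \left(-2 + Z\right) Z = R Z \left(-2 + Z\right)$)
$\frac{\left(290 \cdot 13 - 8124\right) + 2848}{-29133 + a{\left(190,-4 + 7 \cdot 2 \right)}} = \frac{\left(290 \cdot 13 - 8124\right) + 2848}{-29133 + 190 \left(-4 + 7 \cdot 2\right) \left(-2 + \left(-4 + 7 \cdot 2\right)\right)} = \frac{\left(3770 - 8124\right) + 2848}{-29133 + 190 \left(-4 + 14\right) \left(-2 + \left(-4 + 14\right)\right)} = \frac{-4354 + 2848}{-29133 + 190 \cdot 10 \left(-2 + 10\right)} = - \frac{1506}{-29133 + 190 \cdot 10 \cdot 8} = - \frac{1506}{-29133 + 15200} = - \frac{1506}{-13933} = \left(-1506\right) \left(- \frac{1}{13933}\right) = \frac{1506}{13933}$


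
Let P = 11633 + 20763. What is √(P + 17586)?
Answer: √49982 ≈ 223.57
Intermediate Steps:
P = 32396
√(P + 17586) = √(32396 + 17586) = √49982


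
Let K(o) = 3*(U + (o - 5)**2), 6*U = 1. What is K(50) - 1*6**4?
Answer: 9559/2 ≈ 4779.5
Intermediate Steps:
U = 1/6 (U = (1/6)*1 = 1/6 ≈ 0.16667)
K(o) = 1/2 + 3*(-5 + o)**2 (K(o) = 3*(1/6 + (o - 5)**2) = 3*(1/6 + (-5 + o)**2) = 1/2 + 3*(-5 + o)**2)
K(50) - 1*6**4 = (1/2 + 3*(-5 + 50)**2) - 1*6**4 = (1/2 + 3*45**2) - 1*1296 = (1/2 + 3*2025) - 1296 = (1/2 + 6075) - 1296 = 12151/2 - 1296 = 9559/2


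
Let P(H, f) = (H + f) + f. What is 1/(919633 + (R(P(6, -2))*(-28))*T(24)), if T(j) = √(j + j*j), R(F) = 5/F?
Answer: 919633/845721914689 + 700*√6/845721914689 ≈ 1.0894e-6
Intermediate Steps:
P(H, f) = H + 2*f
T(j) = √(j + j²)
1/(919633 + (R(P(6, -2))*(-28))*T(24)) = 1/(919633 + ((5/(6 + 2*(-2)))*(-28))*√(24*(1 + 24))) = 1/(919633 + ((5/(6 - 4))*(-28))*√(24*25)) = 1/(919633 + ((5/2)*(-28))*√600) = 1/(919633 + ((5*(½))*(-28))*(10*√6)) = 1/(919633 + ((5/2)*(-28))*(10*√6)) = 1/(919633 - 700*√6)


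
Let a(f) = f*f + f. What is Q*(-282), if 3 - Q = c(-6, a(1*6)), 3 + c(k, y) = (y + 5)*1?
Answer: 11562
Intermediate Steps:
a(f) = f + f² (a(f) = f² + f = f + f²)
c(k, y) = 2 + y (c(k, y) = -3 + (y + 5)*1 = -3 + (5 + y)*1 = -3 + (5 + y) = 2 + y)
Q = -41 (Q = 3 - (2 + (1*6)*(1 + 1*6)) = 3 - (2 + 6*(1 + 6)) = 3 - (2 + 6*7) = 3 - (2 + 42) = 3 - 1*44 = 3 - 44 = -41)
Q*(-282) = -41*(-282) = 11562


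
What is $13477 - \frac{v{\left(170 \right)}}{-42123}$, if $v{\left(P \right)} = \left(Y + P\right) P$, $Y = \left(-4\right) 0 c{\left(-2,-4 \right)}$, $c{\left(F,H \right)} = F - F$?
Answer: $\frac{567720571}{42123} \approx 13478.0$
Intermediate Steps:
$c{\left(F,H \right)} = 0$
$Y = 0$ ($Y = \left(-4\right) 0 \cdot 0 = 0 \cdot 0 = 0$)
$v{\left(P \right)} = P^{2}$ ($v{\left(P \right)} = \left(0 + P\right) P = P P = P^{2}$)
$13477 - \frac{v{\left(170 \right)}}{-42123} = 13477 - \frac{170^{2}}{-42123} = 13477 - 28900 \left(- \frac{1}{42123}\right) = 13477 - - \frac{28900}{42123} = 13477 + \frac{28900}{42123} = \frac{567720571}{42123}$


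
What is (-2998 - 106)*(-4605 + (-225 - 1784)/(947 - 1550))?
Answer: 8612997824/603 ≈ 1.4284e+7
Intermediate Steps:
(-2998 - 106)*(-4605 + (-225 - 1784)/(947 - 1550)) = -3104*(-4605 - 2009/(-603)) = -3104*(-4605 - 2009*(-1/603)) = -3104*(-4605 + 2009/603) = -3104*(-2774806/603) = 8612997824/603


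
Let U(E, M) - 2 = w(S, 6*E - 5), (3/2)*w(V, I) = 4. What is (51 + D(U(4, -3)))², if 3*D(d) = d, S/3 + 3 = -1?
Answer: 223729/81 ≈ 2762.1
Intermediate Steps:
S = -12 (S = -9 + 3*(-1) = -9 - 3 = -12)
w(V, I) = 8/3 (w(V, I) = (⅔)*4 = 8/3)
U(E, M) = 14/3 (U(E, M) = 2 + 8/3 = 14/3)
D(d) = d/3
(51 + D(U(4, -3)))² = (51 + (⅓)*(14/3))² = (51 + 14/9)² = (473/9)² = 223729/81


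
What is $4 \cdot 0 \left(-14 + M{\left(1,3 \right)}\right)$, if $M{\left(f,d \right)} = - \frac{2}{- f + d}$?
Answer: $0$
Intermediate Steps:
$M{\left(f,d \right)} = - \frac{2}{d - f}$
$4 \cdot 0 \left(-14 + M{\left(1,3 \right)}\right) = 4 \cdot 0 \left(-14 - \frac{2}{3 - 1}\right) = 0 \left(-14 - \frac{2}{3 - 1}\right) = 0 \left(-14 - \frac{2}{2}\right) = 0 \left(-14 - 1\right) = 0 \left(-15\right) = 0$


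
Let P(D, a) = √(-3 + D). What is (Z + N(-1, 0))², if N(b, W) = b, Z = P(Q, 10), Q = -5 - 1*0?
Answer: (1 - 2*I*√2)² ≈ -7.0 - 5.6569*I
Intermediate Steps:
Q = -5 (Q = -5 + 0 = -5)
Z = 2*I*√2 (Z = √(-3 - 5) = √(-8) = 2*I*√2 ≈ 2.8284*I)
(Z + N(-1, 0))² = (2*I*√2 - 1)² = (-1 + 2*I*√2)²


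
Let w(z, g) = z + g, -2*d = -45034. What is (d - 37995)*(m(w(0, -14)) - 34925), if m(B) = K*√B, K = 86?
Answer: 540569150 - 1331108*I*√14 ≈ 5.4057e+8 - 4.9806e+6*I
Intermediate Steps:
d = 22517 (d = -½*(-45034) = 22517)
w(z, g) = g + z
m(B) = 86*√B
(d - 37995)*(m(w(0, -14)) - 34925) = (22517 - 37995)*(86*√(-14 + 0) - 34925) = -15478*(86*√(-14) - 34925) = -15478*(86*(I*√14) - 34925) = -15478*(86*I*√14 - 34925) = -15478*(-34925 + 86*I*√14) = 540569150 - 1331108*I*√14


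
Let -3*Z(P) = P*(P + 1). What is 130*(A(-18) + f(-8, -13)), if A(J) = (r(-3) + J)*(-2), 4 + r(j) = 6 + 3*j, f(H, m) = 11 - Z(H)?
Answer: 31070/3 ≈ 10357.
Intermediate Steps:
Z(P) = -P*(1 + P)/3 (Z(P) = -P*(P + 1)/3 = -P*(1 + P)/3)
f(H, m) = 11 + H*(1 + H)/3 (f(H, m) = 11 - (-1)*H*(1 + H)/3 = 11 + H*(1 + H)/3)
r(j) = 2 + 3*j (r(j) = -4 + (6 + 3*j) = 2 + 3*j)
A(J) = 14 - 2*J (A(J) = ((2 + 3*(-3)) + J)*(-2) = ((2 - 9) + J)*(-2) = (-7 + J)*(-2) = 14 - 2*J)
130*(A(-18) + f(-8, -13)) = 130*((14 - 2*(-18)) + (11 + (⅓)*(-8)*(1 - 8))) = 130*((14 + 36) + (11 + (⅓)*(-8)*(-7))) = 130*(50 + (11 + 56/3)) = 130*(50 + 89/3) = 130*(239/3) = 31070/3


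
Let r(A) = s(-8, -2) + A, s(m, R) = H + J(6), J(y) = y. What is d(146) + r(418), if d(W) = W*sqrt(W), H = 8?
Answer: 432 + 146*sqrt(146) ≈ 2196.1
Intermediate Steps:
s(m, R) = 14 (s(m, R) = 8 + 6 = 14)
d(W) = W**(3/2)
r(A) = 14 + A
d(146) + r(418) = 146**(3/2) + (14 + 418) = 146*sqrt(146) + 432 = 432 + 146*sqrt(146)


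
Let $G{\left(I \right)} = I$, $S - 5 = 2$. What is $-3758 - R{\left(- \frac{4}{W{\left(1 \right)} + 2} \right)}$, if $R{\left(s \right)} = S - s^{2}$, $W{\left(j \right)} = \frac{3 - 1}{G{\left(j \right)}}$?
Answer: $-3764$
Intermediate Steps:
$S = 7$ ($S = 5 + 2 = 7$)
$W{\left(j \right)} = \frac{2}{j}$ ($W{\left(j \right)} = \frac{3 - 1}{j} = \frac{2}{j}$)
$R{\left(s \right)} = 7 - s^{2}$
$-3758 - R{\left(- \frac{4}{W{\left(1 \right)} + 2} \right)} = -3758 - \left(7 - \left(- \frac{4}{\frac{2}{1} + 2}\right)^{2}\right) = -3758 - \left(7 - \left(- \frac{4}{2 \cdot 1 + 2}\right)^{2}\right) = -3758 - \left(7 - \left(- \frac{4}{2 + 2}\right)^{2}\right) = -3758 - \left(7 - \left(- \frac{4}{4}\right)^{2}\right) = -3758 - \left(7 - \left(\left(-4\right) \frac{1}{4}\right)^{2}\right) = -3758 - \left(7 - \left(-1\right)^{2}\right) = -3758 - \left(7 - 1\right) = -3758 - 6 = -3764$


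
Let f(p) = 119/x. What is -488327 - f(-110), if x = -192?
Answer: -93758665/192 ≈ -4.8833e+5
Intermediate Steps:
f(p) = -119/192 (f(p) = 119/(-192) = 119*(-1/192) = -119/192)
-488327 - f(-110) = -488327 - 1*(-119/192) = -488327 + 119/192 = -93758665/192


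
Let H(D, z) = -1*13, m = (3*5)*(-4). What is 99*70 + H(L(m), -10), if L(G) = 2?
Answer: 6917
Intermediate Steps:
m = -60 (m = 15*(-4) = -60)
H(D, z) = -13
99*70 + H(L(m), -10) = 99*70 - 13 = 6930 - 13 = 6917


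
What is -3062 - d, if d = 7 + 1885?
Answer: -4954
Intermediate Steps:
d = 1892
-3062 - d = -3062 - 1*1892 = -3062 - 1892 = -4954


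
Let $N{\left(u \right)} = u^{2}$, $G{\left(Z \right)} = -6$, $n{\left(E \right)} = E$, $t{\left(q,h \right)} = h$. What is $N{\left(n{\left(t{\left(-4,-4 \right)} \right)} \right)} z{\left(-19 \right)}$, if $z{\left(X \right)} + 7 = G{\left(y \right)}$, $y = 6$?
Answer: $-208$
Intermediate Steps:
$z{\left(X \right)} = -13$ ($z{\left(X \right)} = -7 - 6 = -13$)
$N{\left(n{\left(t{\left(-4,-4 \right)} \right)} \right)} z{\left(-19 \right)} = \left(-4\right)^{2} \left(-13\right) = 16 \left(-13\right) = -208$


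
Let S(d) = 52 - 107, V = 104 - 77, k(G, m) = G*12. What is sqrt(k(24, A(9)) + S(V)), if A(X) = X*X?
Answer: sqrt(233) ≈ 15.264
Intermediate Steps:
A(X) = X**2
k(G, m) = 12*G
V = 27
S(d) = -55
sqrt(k(24, A(9)) + S(V)) = sqrt(12*24 - 55) = sqrt(288 - 55) = sqrt(233)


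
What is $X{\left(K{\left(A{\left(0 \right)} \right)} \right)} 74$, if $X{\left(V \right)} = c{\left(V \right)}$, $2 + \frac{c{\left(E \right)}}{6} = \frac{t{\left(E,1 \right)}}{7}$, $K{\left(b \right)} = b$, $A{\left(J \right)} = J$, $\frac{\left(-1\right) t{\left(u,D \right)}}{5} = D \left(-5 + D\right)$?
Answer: $\frac{2664}{7} \approx 380.57$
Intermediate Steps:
$t{\left(u,D \right)} = - 5 D \left(-5 + D\right)$
$c{\left(E \right)} = \frac{36}{7}$ ($c{\left(E \right)} = -12 + 6 \frac{5 \cdot 1 \left(5 - 1\right)}{7} = -12 + 6 \cdot 5 \cdot 1 \left(5 - 1\right) \frac{1}{7} = -12 + 6 \cdot 5 \cdot 1 \cdot 4 \cdot \frac{1}{7} = -12 + 6 \cdot 20 \cdot \frac{1}{7} = -12 + 6 \cdot \frac{20}{7} = -12 + \frac{120}{7} = \frac{36}{7}$)
$X{\left(V \right)} = \frac{36}{7}$
$X{\left(K{\left(A{\left(0 \right)} \right)} \right)} 74 = \frac{36}{7} \cdot 74 = \frac{2664}{7}$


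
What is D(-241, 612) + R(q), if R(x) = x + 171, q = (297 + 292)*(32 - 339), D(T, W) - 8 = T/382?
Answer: -69006249/382 ≈ -1.8064e+5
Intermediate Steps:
D(T, W) = 8 + T/382
q = -180823 (q = 589*(-307) = -180823)
R(x) = 171 + x
D(-241, 612) + R(q) = (8 + (1/382)*(-241)) + (171 - 180823) = (8 - 241/382) - 180652 = 2815/382 - 180652 = -69006249/382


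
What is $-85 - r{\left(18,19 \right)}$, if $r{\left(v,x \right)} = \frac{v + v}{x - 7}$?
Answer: $-88$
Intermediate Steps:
$r{\left(v,x \right)} = \frac{2 v}{-7 + x}$
$-85 - r{\left(18,19 \right)} = -85 - 2 \cdot 18 \frac{1}{-7 + 19} = -85 - 2 \cdot 18 \cdot \frac{1}{12} = -85 - 3 = -88$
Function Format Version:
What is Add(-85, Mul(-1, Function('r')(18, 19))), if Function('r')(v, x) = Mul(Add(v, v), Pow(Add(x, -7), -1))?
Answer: -88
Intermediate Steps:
Function('r')(v, x) = Mul(2, v, Pow(Add(-7, x), -1)) (Function('r')(v, x) = Mul(Mul(2, v), Pow(Add(-7, x), -1)) = Mul(2, v, Pow(Add(-7, x), -1)))
Add(-85, Mul(-1, Function('r')(18, 19))) = Add(-85, Mul(-1, Mul(2, 18, Pow(Add(-7, 19), -1)))) = Add(-85, Mul(-1, Mul(2, 18, Pow(12, -1)))) = Add(-85, Mul(-1, Mul(2, 18, Rational(1, 12)))) = Add(-85, Mul(-1, 3)) = Add(-85, -3) = -88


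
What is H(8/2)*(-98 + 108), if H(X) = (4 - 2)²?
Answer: 40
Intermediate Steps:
H(X) = 4 (H(X) = 2² = 4)
H(8/2)*(-98 + 108) = 4*(-98 + 108) = 4*10 = 40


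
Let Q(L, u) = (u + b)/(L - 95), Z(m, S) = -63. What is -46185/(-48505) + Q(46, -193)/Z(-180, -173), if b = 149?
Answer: 28087775/29946987 ≈ 0.93792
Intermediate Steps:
Q(L, u) = (149 + u)/(-95 + L) (Q(L, u) = (u + 149)/(L - 95) = (149 + u)/(-95 + L))
-46185/(-48505) + Q(46, -193)/Z(-180, -173) = -46185/(-48505) + ((149 - 193)/(-95 + 46))/(-63) = -46185*(-1/48505) + (-44/(-49))*(-1/63) = 9237/9701 - 1/49*(-44)*(-1/63) = 9237/9701 + (44/49)*(-1/63) = 9237/9701 - 44/3087 = 28087775/29946987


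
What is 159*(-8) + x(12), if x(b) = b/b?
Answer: -1271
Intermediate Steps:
x(b) = 1
159*(-8) + x(12) = 159*(-8) + 1 = -1272 + 1 = -1271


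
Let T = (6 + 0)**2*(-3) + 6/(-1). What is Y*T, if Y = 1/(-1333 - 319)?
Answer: 57/826 ≈ 0.069007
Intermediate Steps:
T = -114 (T = 6**2*(-3) + 6*(-1) = 36*(-3) - 6 = -108 - 6 = -114)
Y = -1/1652 (Y = 1/(-1652) = -1/1652 ≈ -0.00060533)
Y*T = -1/1652*(-114) = 57/826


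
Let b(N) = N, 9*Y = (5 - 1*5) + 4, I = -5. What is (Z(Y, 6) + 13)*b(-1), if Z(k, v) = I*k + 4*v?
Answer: -313/9 ≈ -34.778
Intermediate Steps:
Y = 4/9 (Y = ((5 - 1*5) + 4)/9 = ((5 - 5) + 4)/9 = (0 + 4)/9 = (⅑)*4 = 4/9 ≈ 0.44444)
Z(k, v) = -5*k + 4*v
(Z(Y, 6) + 13)*b(-1) = ((-5*4/9 + 4*6) + 13)*(-1) = ((-20/9 + 24) + 13)*(-1) = (196/9 + 13)*(-1) = (313/9)*(-1) = -313/9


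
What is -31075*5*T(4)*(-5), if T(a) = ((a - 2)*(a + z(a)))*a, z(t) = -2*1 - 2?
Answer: 0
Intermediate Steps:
z(t) = -4 (z(t) = -2 - 2 = -4)
T(a) = a*(-4 + a)*(-2 + a) (T(a) = ((a - 2)*(a - 4))*a = ((-2 + a)*(-4 + a))*a = ((-4 + a)*(-2 + a))*a = a*(-4 + a)*(-2 + a))
-31075*5*T(4)*(-5) = -31075*5*(4*(8 + 4**2 - 6*4))*(-5) = -31075*5*(4*(8 + 16 - 24))*(-5) = -31075*5*(4*0)*(-5) = -31075*5*0*(-5) = -0*(-5) = -31075*0 = 0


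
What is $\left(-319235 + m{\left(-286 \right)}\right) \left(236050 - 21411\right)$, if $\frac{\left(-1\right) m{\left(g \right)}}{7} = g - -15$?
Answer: $-68113110982$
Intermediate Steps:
$m{\left(g \right)} = -105 - 7 g$ ($m{\left(g \right)} = - 7 \left(g - -15\right) = - 7 \left(g + 15\right) = - 7 \left(15 + g\right) = -105 - 7 g$)
$\left(-319235 + m{\left(-286 \right)}\right) \left(236050 - 21411\right) = \left(-319235 - -1897\right) \left(236050 - 21411\right) = \left(-319235 + \left(-105 + 2002\right)\right) \left(236050 - 21411\right) = \left(-319235 + 1897\right) 214639 = \left(-317338\right) 214639 = -68113110982$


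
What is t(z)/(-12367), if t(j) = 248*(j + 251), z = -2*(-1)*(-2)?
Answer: -61256/12367 ≈ -4.9532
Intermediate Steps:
z = -4 (z = 2*(-2) = -4)
t(j) = 62248 + 248*j (t(j) = 248*(251 + j) = 62248 + 248*j)
t(z)/(-12367) = (62248 + 248*(-4))/(-12367) = (62248 - 992)*(-1/12367) = 61256*(-1/12367) = -61256/12367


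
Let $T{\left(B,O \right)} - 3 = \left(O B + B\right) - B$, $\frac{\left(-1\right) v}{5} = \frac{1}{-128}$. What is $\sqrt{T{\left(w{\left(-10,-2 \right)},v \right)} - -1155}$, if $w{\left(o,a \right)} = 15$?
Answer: $\frac{\sqrt{296598}}{16} \approx 34.038$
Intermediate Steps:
$v = \frac{5}{128}$ ($v = - \frac{5}{-128} = \left(-5\right) \left(- \frac{1}{128}\right) = \frac{5}{128} \approx 0.039063$)
$T{\left(B,O \right)} = 3 + B O$ ($T{\left(B,O \right)} = 3 + \left(\left(O B + B\right) - B\right) = 3 + \left(\left(B O + B\right) - B\right) = 3 + \left(\left(B + B O\right) - B\right) = 3 + B O$)
$\sqrt{T{\left(w{\left(-10,-2 \right)},v \right)} - -1155} = \sqrt{\left(3 + 15 \cdot \frac{5}{128}\right) - -1155} = \sqrt{\left(3 + \frac{75}{128}\right) + 1155} = \sqrt{\frac{459}{128} + 1155} = \sqrt{\frac{148299}{128}} = \frac{\sqrt{296598}}{16}$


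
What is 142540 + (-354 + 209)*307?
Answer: 98025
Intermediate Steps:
142540 + (-354 + 209)*307 = 142540 - 145*307 = 142540 - 44515 = 98025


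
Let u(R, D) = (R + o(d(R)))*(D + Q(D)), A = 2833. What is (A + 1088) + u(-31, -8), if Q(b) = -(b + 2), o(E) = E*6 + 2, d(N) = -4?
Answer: 4027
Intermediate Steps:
o(E) = 2 + 6*E (o(E) = 6*E + 2 = 2 + 6*E)
Q(b) = -2 - b (Q(b) = -(2 + b) = -2 - b)
u(R, D) = 44 - 2*R (u(R, D) = (R + (2 + 6*(-4)))*(D + (-2 - D)) = (R + (2 - 24))*(-2) = (R - 22)*(-2) = (-22 + R)*(-2) = 44 - 2*R)
(A + 1088) + u(-31, -8) = (2833 + 1088) + (44 - 2*(-31)) = 3921 + (44 + 62) = 3921 + 106 = 4027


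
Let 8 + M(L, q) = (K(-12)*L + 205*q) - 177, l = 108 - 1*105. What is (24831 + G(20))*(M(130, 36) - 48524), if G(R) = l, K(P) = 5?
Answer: -1010222286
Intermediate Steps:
l = 3 (l = 108 - 105 = 3)
M(L, q) = -185 + 5*L + 205*q (M(L, q) = -8 + ((5*L + 205*q) - 177) = -8 + (-177 + 5*L + 205*q) = -185 + 5*L + 205*q)
G(R) = 3
(24831 + G(20))*(M(130, 36) - 48524) = (24831 + 3)*((-185 + 5*130 + 205*36) - 48524) = 24834*((-185 + 650 + 7380) - 48524) = 24834*(7845 - 48524) = 24834*(-40679) = -1010222286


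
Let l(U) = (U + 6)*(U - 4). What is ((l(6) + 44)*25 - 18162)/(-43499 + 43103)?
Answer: 8231/198 ≈ 41.571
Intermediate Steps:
l(U) = (-4 + U)*(6 + U) (l(U) = (6 + U)*(-4 + U) = (-4 + U)*(6 + U))
((l(6) + 44)*25 - 18162)/(-43499 + 43103) = (((-24 + 6² + 2*6) + 44)*25 - 18162)/(-43499 + 43103) = (((-24 + 36 + 12) + 44)*25 - 18162)/(-396) = ((24 + 44)*25 - 18162)*(-1/396) = (68*25 - 18162)*(-1/396) = (1700 - 18162)*(-1/396) = -16462*(-1/396) = 8231/198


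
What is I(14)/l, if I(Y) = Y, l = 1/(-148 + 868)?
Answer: 10080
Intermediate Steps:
l = 1/720 ≈ 0.0013889
I(14)/l = 14/(1/720) = 14*720 = 10080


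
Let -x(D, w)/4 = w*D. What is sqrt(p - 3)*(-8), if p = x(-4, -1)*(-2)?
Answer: -8*sqrt(29) ≈ -43.081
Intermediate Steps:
x(D, w) = -4*D*w (x(D, w) = -4*w*D = -4*D*w)
p = 32 (p = -4*(-4)*(-1)*(-2) = -16*(-2) = 32)
sqrt(p - 3)*(-8) = sqrt(32 - 3)*(-8) = sqrt(29)*(-8) = -8*sqrt(29)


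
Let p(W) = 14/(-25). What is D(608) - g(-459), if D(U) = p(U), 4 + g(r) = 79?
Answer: -1889/25 ≈ -75.560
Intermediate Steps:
g(r) = 75 (g(r) = -4 + 79 = 75)
p(W) = -14/25 (p(W) = 14*(-1/25) = -14/25)
D(U) = -14/25
D(608) - g(-459) = -14/25 - 1*75 = -14/25 - 75 = -1889/25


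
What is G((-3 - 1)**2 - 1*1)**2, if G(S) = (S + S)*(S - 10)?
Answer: 22500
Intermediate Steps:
G(S) = 2*S*(-10 + S) (G(S) = (2*S)*(-10 + S) = 2*S*(-10 + S))
G((-3 - 1)**2 - 1*1)**2 = (2*((-3 - 1)**2 - 1*1)*(-10 + ((-3 - 1)**2 - 1*1)))**2 = (2*((-4)**2 - 1)*(-10 + ((-4)**2 - 1)))**2 = (2*(16 - 1)*(-10 + (16 - 1)))**2 = (2*15*(-10 + 15))**2 = (2*15*5)**2 = 150**2 = 22500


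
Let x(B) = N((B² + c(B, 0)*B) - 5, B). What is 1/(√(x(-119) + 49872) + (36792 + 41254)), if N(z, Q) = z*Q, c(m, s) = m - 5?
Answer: 39023/3047284386 - 2*I*√52979/1523642193 ≈ 1.2806e-5 - 3.0213e-7*I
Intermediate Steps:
c(m, s) = -5 + m
N(z, Q) = Q*z
x(B) = B*(-5 + B² + B*(-5 + B)) (x(B) = B*((B² + (-5 + B)*B) - 5) = B*((B² + B*(-5 + B)) - 5) = B*(-5 + B² + B*(-5 + B)))
1/(√(x(-119) + 49872) + (36792 + 41254)) = 1/(√(-119*(-5 + (-119)² - 119*(-5 - 119)) + 49872) + (36792 + 41254)) = 1/(√(-119*(-5 + 14161 - 119*(-124)) + 49872) + 78046) = 1/(√(-119*(-5 + 14161 + 14756) + 49872) + 78046) = 1/(√(-119*28912 + 49872) + 78046) = 1/(√(-3440528 + 49872) + 78046) = 1/(√(-3390656) + 78046) = 1/(8*I*√52979 + 78046) = 1/(78046 + 8*I*√52979)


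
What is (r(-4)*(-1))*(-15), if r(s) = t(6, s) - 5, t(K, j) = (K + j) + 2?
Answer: -15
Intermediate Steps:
t(K, j) = 2 + K + j
r(s) = 3 + s (r(s) = (2 + 6 + s) - 5 = (8 + s) - 5 = 3 + s)
(r(-4)*(-1))*(-15) = ((3 - 4)*(-1))*(-15) = -1*(-1)*(-15) = 1*(-15) = -15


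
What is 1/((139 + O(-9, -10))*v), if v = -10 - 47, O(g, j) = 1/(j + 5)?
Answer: -5/39558 ≈ -0.00012640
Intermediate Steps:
O(g, j) = 1/(5 + j)
v = -57
1/((139 + O(-9, -10))*v) = 1/((139 + 1/(5 - 10))*(-57)) = 1/((139 + 1/(-5))*(-57)) = 1/((139 - 1/5)*(-57)) = 1/((694/5)*(-57)) = 1/(-39558/5) = -5/39558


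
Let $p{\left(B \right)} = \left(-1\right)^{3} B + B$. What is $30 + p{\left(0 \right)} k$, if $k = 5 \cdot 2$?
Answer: $30$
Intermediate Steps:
$k = 10$
$p{\left(B \right)} = 0$ ($p{\left(B \right)} = - B + B = 0$)
$30 + p{\left(0 \right)} k = 30 + 0 \cdot 10 = 30 + 0 = 30$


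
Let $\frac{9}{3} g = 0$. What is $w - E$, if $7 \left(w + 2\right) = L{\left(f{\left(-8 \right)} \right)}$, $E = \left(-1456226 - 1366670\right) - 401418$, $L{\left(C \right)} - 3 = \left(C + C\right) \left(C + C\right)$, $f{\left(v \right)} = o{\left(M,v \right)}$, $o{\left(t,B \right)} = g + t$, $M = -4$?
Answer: $\frac{22570251}{7} \approx 3.2243 \cdot 10^{6}$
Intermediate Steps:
$g = 0$ ($g = \frac{1}{3} \cdot 0 = 0$)
$o{\left(t,B \right)} = t$ ($o{\left(t,B \right)} = 0 + t = t$)
$f{\left(v \right)} = -4$
$L{\left(C \right)} = 3 + 4 C^{2}$ ($L{\left(C \right)} = 3 + \left(C + C\right) \left(C + C\right) = 3 + 2 C 2 C = 3 + 4 C^{2}$)
$E = -3224314$ ($E = -2822896 - 401418 = -3224314$)
$w = \frac{53}{7}$ ($w = -2 + \frac{3 + 4 \left(-4\right)^{2}}{7} = -2 + \frac{3 + 4 \cdot 16}{7} = -2 + \frac{3 + 64}{7} = -2 + \frac{1}{7} \cdot 67 = -2 + \frac{67}{7} = \frac{53}{7} \approx 7.5714$)
$w - E = \frac{53}{7} - -3224314 = \frac{53}{7} + 3224314 = \frac{22570251}{7}$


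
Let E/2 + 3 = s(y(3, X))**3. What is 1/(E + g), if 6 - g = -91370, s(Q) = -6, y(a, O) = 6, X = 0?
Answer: 1/90938 ≈ 1.0997e-5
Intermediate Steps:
E = -438 (E = -6 + 2*(-6)**3 = -6 + 2*(-216) = -6 - 432 = -438)
g = 91376 (g = 6 - 1*(-91370) = 6 + 91370 = 91376)
1/(E + g) = 1/(-438 + 91376) = 1/90938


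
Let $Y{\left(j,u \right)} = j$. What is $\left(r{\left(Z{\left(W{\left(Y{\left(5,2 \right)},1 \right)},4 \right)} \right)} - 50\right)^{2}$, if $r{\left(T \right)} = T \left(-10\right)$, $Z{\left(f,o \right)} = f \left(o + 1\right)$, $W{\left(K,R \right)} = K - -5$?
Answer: $302500$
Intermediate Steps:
$W{\left(K,R \right)} = 5 + K$ ($W{\left(K,R \right)} = K + 5 = 5 + K$)
$Z{\left(f,o \right)} = f \left(1 + o\right)$
$r{\left(T \right)} = - 10 T$
$\left(r{\left(Z{\left(W{\left(Y{\left(5,2 \right)},1 \right)},4 \right)} \right)} - 50\right)^{2} = \left(- 10 \left(5 + 5\right) \left(1 + 4\right) - 50\right)^{2} = \left(- 10 \cdot 10 \cdot 5 - 50\right)^{2} = \left(\left(-10\right) 50 - 50\right)^{2} = \left(-500 - 50\right)^{2} = \left(-550\right)^{2} = 302500$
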